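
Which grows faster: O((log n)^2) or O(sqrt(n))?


polylogarithmic grows slower than sublinear
O((log n)^2) is asymptotically smaller; O(sqrt(n)) grows faster


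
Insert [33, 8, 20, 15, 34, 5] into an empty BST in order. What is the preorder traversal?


Root = 33; build tree by BST insertion.
Preorder traversal: [33, 8, 5, 20, 15, 34]


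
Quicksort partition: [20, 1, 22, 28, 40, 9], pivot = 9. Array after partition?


Elements <= 9 go left of pivot.
Result: [1, 9, 22, 28, 40, 20], pivot at index 1


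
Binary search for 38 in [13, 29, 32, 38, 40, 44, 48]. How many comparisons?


Search for 38:
[0,6] mid=3 arr[3]=38
Total: 1 comparisons


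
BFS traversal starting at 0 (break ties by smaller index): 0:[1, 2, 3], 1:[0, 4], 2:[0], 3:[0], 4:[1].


BFS queue: start with [0]
Visit order: [0, 1, 2, 3, 4]


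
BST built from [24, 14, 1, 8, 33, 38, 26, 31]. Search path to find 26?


BST root = 24
Search for 26: compare at each node
Path: [24, 33, 26]


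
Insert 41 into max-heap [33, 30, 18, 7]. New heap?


Append 41: [33, 30, 18, 7, 41]
Bubble up: swap idx 4(41) with idx 1(30); swap idx 1(41) with idx 0(33)
Result: [41, 33, 18, 7, 30]


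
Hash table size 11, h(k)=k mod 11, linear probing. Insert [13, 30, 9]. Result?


Insertions: 13->slot 2; 30->slot 8; 9->slot 9
Table: [None, None, 13, None, None, None, None, None, 30, 9, None]


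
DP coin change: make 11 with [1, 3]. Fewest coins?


dp[0]=0; dp[i]=1+min(dp[i-c] for c in coins)
...dp[6]=2, dp[7]=3, dp[8]=4, dp[9]=3, dp[10]=4, dp[11]=5
Minimum coins for 11 = 5


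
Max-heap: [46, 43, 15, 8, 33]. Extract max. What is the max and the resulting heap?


Max = 46
Replace root with last, heapify down
Resulting heap: [43, 33, 15, 8]


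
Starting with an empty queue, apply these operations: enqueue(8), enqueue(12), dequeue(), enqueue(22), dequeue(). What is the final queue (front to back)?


enqueue(8) -> [8]
enqueue(12) -> [8, 12]
dequeue() returns 8 -> [12]
enqueue(22) -> [12, 22]
dequeue() returns 12 -> [22]
Final queue (front to back): [22]


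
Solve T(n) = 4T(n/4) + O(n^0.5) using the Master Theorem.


a=4, b=4, c=0.5. log_4(4)=1 > c=0.5. Case 1: O(n^log_b(a)) = O(n)
Complexity: O(n)


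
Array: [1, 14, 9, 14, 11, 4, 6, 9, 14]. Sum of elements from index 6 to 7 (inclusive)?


Prefix sums: [0, 1, 15, 24, 38, 49, 53, 59, 68, 82]
Sum[6..7] = prefix[8] - prefix[6] = 68 - 53 = 15


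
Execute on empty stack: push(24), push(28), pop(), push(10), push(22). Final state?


push(24) -> [24]
push(28) -> [24, 28]
pop() returns 28 -> [24]
push(10) -> [24, 10]
push(22) -> [24, 10, 22]
Final stack (bottom to top): [24, 10, 22]


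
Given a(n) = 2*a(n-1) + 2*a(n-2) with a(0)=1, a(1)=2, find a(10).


Build bottom-up:
...a(8)=2448, a(9)=6688, a(10)=2*6688+2*2448=18272


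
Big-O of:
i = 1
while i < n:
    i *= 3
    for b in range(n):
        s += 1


Per nesting level: O(log n) * O(n) = O(n log n)
Complexity: O(n log n)


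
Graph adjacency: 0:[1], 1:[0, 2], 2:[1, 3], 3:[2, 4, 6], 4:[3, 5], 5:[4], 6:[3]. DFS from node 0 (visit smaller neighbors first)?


DFS stack-based: start with [0]
Visit order: [0, 1, 2, 3, 4, 5, 6]


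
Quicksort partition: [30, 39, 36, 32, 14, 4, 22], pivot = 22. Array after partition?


Elements <= 22 go left of pivot.
Result: [14, 4, 22, 32, 30, 39, 36], pivot at index 2


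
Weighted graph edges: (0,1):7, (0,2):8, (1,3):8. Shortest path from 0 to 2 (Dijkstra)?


Dijkstra from 0:
Distances: {0: 0, 1: 7, 2: 8, 3: 15}
Shortest distance to 2 = 8, path = [0, 2]


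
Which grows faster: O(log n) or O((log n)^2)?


logarithmic grows slower than polylogarithmic
O(log n) is asymptotically smaller; O((log n)^2) grows faster


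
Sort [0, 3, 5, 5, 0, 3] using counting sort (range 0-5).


Count array: [2, 0, 0, 2, 0, 2]
Reconstruct: [0, 0, 3, 3, 5, 5]


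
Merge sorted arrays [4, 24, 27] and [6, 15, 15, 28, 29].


Compare heads, take smaller each step.
Merged: [4, 6, 15, 15, 24, 27, 28, 29]


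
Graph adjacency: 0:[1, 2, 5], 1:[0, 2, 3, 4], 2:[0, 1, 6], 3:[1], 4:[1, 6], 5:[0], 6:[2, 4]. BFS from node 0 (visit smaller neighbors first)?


BFS queue: start with [0]
Visit order: [0, 1, 2, 5, 3, 4, 6]


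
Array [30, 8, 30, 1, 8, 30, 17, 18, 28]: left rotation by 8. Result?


Left rotate by 8: [28, 30, 8, 30, 1, 8, 30, 17, 18]


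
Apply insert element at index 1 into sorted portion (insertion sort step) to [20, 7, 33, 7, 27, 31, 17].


After one pass: [7, 20, 33, 7, 27, 31, 17]


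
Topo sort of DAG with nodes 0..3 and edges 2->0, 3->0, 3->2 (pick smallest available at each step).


Kahn's algorithm, process smallest node first
Order: [1, 3, 2, 0]


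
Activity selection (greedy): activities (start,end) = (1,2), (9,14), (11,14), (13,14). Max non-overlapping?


Greedy: pick earliest-ending, then skip overlaps.
Selected (2 activities): [(1, 2), (9, 14)]


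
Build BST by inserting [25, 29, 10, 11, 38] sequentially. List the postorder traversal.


Root = 25; build tree by BST insertion.
Postorder traversal: [11, 10, 38, 29, 25]


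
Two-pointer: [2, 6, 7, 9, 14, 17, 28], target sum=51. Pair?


Two pointers: lo=0, hi=6
No pair sums to 51


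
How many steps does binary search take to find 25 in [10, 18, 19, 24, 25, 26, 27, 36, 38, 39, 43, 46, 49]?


Search for 25:
[0,12] mid=6 arr[6]=27
[0,5] mid=2 arr[2]=19
[3,5] mid=4 arr[4]=25
Total: 3 comparisons


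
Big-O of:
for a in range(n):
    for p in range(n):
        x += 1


Per nesting level: O(n) * O(n) = O(n^2)
Complexity: O(n^2)


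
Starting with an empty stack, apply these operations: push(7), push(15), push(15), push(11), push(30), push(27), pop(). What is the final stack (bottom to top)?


push(7) -> [7]
push(15) -> [7, 15]
push(15) -> [7, 15, 15]
push(11) -> [7, 15, 15, 11]
push(30) -> [7, 15, 15, 11, 30]
push(27) -> [7, 15, 15, 11, 30, 27]
pop() returns 27 -> [7, 15, 15, 11, 30]
Final stack (bottom to top): [7, 15, 15, 11, 30]


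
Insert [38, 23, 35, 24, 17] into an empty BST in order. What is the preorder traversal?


Root = 38; build tree by BST insertion.
Preorder traversal: [38, 23, 17, 35, 24]


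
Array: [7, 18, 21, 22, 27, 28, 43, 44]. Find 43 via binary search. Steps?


Search for 43:
[0,7] mid=3 arr[3]=22
[4,7] mid=5 arr[5]=28
[6,7] mid=6 arr[6]=43
Total: 3 comparisons


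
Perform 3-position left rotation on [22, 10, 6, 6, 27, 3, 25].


Left rotate by 3: [6, 27, 3, 25, 22, 10, 6]


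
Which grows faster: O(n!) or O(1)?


constant grows slower than factorial
O(1) is asymptotically smaller; O(n!) grows faster


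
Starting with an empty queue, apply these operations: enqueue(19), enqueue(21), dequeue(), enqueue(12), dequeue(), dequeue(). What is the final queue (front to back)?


enqueue(19) -> [19]
enqueue(21) -> [19, 21]
dequeue() returns 19 -> [21]
enqueue(12) -> [21, 12]
dequeue() returns 21 -> [12]
dequeue() returns 12 -> []
Final queue (front to back): []


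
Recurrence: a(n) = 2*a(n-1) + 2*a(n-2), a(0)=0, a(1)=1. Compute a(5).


Build bottom-up:
...a(3)=6, a(4)=16, a(5)=2*16+2*6=44


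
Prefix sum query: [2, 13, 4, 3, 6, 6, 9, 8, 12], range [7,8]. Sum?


Prefix sums: [0, 2, 15, 19, 22, 28, 34, 43, 51, 63]
Sum[7..8] = prefix[9] - prefix[7] = 63 - 43 = 20


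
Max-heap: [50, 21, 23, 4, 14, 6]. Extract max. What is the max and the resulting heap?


Max = 50
Replace root with last, heapify down
Resulting heap: [23, 21, 6, 4, 14]


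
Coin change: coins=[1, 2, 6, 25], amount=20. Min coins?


dp[0]=0; dp[i]=1+min(dp[i-c] for c in coins)
...dp[15]=4, dp[16]=4, dp[17]=5, dp[18]=3, dp[19]=4, dp[20]=4
Minimum coins for 20 = 4


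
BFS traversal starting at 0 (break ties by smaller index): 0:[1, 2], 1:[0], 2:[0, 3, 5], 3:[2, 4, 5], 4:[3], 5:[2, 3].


BFS queue: start with [0]
Visit order: [0, 1, 2, 3, 5, 4]


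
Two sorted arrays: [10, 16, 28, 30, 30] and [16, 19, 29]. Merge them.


Compare heads, take smaller each step.
Merged: [10, 16, 16, 19, 28, 29, 30, 30]


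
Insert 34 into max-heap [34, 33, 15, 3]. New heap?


Append 34: [34, 33, 15, 3, 34]
Bubble up: swap idx 4(34) with idx 1(33)
Result: [34, 34, 15, 3, 33]


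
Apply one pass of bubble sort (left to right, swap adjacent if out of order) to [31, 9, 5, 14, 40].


After one pass: [9, 5, 14, 31, 40]


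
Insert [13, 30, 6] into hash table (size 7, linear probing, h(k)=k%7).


Insertions: 13->slot 6; 30->slot 2; 6->slot 0
Table: [6, None, 30, None, None, None, 13]


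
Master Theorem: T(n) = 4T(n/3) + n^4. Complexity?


a=4, b=3, c=4. log_3(4)=1.262 < c=4. Case 3: O(n^c) = O(n^4)
Complexity: O(n^4)


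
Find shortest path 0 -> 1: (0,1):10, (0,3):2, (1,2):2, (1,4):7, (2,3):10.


Dijkstra from 0:
Distances: {0: 0, 1: 10, 2: 12, 3: 2, 4: 17}
Shortest distance to 1 = 10, path = [0, 1]


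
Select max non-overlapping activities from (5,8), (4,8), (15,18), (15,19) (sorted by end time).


Greedy: pick earliest-ending, then skip overlaps.
Selected (2 activities): [(5, 8), (15, 18)]


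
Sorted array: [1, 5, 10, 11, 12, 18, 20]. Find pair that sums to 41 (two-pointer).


Two pointers: lo=0, hi=6
No pair sums to 41


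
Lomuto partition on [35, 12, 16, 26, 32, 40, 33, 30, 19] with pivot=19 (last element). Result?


Elements <= 19 go left of pivot.
Result: [12, 16, 19, 26, 32, 40, 33, 30, 35], pivot at index 2


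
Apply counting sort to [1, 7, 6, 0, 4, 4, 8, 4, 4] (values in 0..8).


Count array: [1, 1, 0, 0, 4, 0, 1, 1, 1]
Reconstruct: [0, 1, 4, 4, 4, 4, 6, 7, 8]


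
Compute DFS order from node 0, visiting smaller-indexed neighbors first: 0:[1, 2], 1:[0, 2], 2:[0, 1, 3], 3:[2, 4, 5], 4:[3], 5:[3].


DFS stack-based: start with [0]
Visit order: [0, 1, 2, 3, 4, 5]


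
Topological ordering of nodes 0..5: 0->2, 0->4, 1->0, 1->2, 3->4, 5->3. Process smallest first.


Kahn's algorithm, process smallest node first
Order: [1, 0, 2, 5, 3, 4]


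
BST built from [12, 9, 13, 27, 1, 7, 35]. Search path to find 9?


BST root = 12
Search for 9: compare at each node
Path: [12, 9]


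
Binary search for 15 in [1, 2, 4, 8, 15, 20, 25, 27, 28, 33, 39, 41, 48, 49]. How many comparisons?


Search for 15:
[0,13] mid=6 arr[6]=25
[0,5] mid=2 arr[2]=4
[3,5] mid=4 arr[4]=15
Total: 3 comparisons


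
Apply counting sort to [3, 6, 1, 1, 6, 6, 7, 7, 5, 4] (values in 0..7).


Count array: [0, 2, 0, 1, 1, 1, 3, 2]
Reconstruct: [1, 1, 3, 4, 5, 6, 6, 6, 7, 7]


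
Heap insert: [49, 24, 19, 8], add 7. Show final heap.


Append 7: [49, 24, 19, 8, 7]
Bubble up: no swaps needed
Result: [49, 24, 19, 8, 7]


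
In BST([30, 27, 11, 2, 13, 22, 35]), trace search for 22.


BST root = 30
Search for 22: compare at each node
Path: [30, 27, 11, 13, 22]


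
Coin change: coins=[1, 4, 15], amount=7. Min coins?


dp[0]=0; dp[i]=1+min(dp[i-c] for c in coins)
...dp[2]=2, dp[3]=3, dp[4]=1, dp[5]=2, dp[6]=3, dp[7]=4
Minimum coins for 7 = 4


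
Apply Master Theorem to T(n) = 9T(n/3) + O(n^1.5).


a=9, b=3, c=1.5. log_3(9)=2 > c=1.5. Case 1: O(n^log_b(a)) = O(n^2)
Complexity: O(n^2)


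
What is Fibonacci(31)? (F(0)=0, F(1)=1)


F(n)=F(n-1)+F(n-2)
...F(29)=514229, F(30)=832040, F(31)=1346269


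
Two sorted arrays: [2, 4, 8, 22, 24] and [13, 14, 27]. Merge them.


Compare heads, take smaller each step.
Merged: [2, 4, 8, 13, 14, 22, 24, 27]


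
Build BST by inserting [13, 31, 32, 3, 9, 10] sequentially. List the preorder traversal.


Root = 13; build tree by BST insertion.
Preorder traversal: [13, 3, 9, 10, 31, 32]


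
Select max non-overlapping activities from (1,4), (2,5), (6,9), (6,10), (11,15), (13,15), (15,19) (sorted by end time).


Greedy: pick earliest-ending, then skip overlaps.
Selected (4 activities): [(1, 4), (6, 9), (11, 15), (15, 19)]


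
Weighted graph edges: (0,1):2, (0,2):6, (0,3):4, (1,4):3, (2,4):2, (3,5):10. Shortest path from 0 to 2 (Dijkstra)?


Dijkstra from 0:
Distances: {0: 0, 1: 2, 2: 6, 3: 4, 4: 5, 5: 14}
Shortest distance to 2 = 6, path = [0, 2]


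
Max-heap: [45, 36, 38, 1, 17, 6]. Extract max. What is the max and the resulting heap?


Max = 45
Replace root with last, heapify down
Resulting heap: [38, 36, 6, 1, 17]


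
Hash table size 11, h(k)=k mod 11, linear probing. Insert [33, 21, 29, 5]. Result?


Insertions: 33->slot 0; 21->slot 10; 29->slot 7; 5->slot 5
Table: [33, None, None, None, None, 5, None, 29, None, None, 21]


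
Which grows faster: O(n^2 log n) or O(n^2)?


quadratic grows slower than n^2 log n
O(n^2) is asymptotically smaller; O(n^2 log n) grows faster


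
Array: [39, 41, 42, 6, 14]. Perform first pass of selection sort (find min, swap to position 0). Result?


After one pass: [6, 41, 42, 39, 14]


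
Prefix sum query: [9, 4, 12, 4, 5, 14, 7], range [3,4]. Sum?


Prefix sums: [0, 9, 13, 25, 29, 34, 48, 55]
Sum[3..4] = prefix[5] - prefix[3] = 34 - 25 = 9


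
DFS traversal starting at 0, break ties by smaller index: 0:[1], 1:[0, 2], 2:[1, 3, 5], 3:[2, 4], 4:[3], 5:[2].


DFS stack-based: start with [0]
Visit order: [0, 1, 2, 3, 4, 5]


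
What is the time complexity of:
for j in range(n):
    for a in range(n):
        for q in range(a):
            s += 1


Per nesting level: O(n) * O(n) * O(n) [triangular over a] = O(n^3)
Complexity: O(n^3)


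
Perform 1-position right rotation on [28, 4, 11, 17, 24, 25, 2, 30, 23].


Right rotate by 1: [23, 28, 4, 11, 17, 24, 25, 2, 30]


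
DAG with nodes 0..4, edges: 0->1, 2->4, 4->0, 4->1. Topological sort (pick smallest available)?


Kahn's algorithm, process smallest node first
Order: [2, 3, 4, 0, 1]


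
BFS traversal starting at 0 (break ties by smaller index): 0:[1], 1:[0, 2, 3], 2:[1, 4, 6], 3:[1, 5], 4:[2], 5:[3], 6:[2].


BFS queue: start with [0]
Visit order: [0, 1, 2, 3, 4, 6, 5]


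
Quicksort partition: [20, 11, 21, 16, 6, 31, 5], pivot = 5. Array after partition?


Elements <= 5 go left of pivot.
Result: [5, 11, 21, 16, 6, 31, 20], pivot at index 0


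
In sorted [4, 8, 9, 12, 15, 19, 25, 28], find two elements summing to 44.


Two pointers: lo=0, hi=7
Found pair: (19, 25) summing to 44


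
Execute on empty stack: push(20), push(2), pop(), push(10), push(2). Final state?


push(20) -> [20]
push(2) -> [20, 2]
pop() returns 2 -> [20]
push(10) -> [20, 10]
push(2) -> [20, 10, 2]
Final stack (bottom to top): [20, 10, 2]


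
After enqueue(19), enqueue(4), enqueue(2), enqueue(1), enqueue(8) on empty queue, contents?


enqueue(19) -> [19]
enqueue(4) -> [19, 4]
enqueue(2) -> [19, 4, 2]
enqueue(1) -> [19, 4, 2, 1]
enqueue(8) -> [19, 4, 2, 1, 8]
Final queue (front to back): [19, 4, 2, 1, 8]


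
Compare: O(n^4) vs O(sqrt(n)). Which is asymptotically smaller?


sublinear grows slower than quartic
O(sqrt(n)) is asymptotically smaller; O(n^4) grows faster


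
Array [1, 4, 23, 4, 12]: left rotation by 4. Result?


Left rotate by 4: [12, 1, 4, 23, 4]


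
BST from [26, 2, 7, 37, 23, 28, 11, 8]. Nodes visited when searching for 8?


BST root = 26
Search for 8: compare at each node
Path: [26, 2, 7, 23, 11, 8]


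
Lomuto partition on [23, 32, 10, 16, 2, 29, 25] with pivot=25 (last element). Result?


Elements <= 25 go left of pivot.
Result: [23, 10, 16, 2, 25, 29, 32], pivot at index 4


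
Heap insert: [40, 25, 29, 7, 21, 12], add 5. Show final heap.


Append 5: [40, 25, 29, 7, 21, 12, 5]
Bubble up: no swaps needed
Result: [40, 25, 29, 7, 21, 12, 5]


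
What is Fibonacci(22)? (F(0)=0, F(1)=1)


F(n)=F(n-1)+F(n-2)
...F(20)=6765, F(21)=10946, F(22)=17711


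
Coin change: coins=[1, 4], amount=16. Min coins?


dp[0]=0; dp[i]=1+min(dp[i-c] for c in coins)
...dp[11]=5, dp[12]=3, dp[13]=4, dp[14]=5, dp[15]=6, dp[16]=4
Minimum coins for 16 = 4


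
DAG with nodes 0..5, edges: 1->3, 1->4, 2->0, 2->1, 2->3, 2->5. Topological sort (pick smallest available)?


Kahn's algorithm, process smallest node first
Order: [2, 0, 1, 3, 4, 5]


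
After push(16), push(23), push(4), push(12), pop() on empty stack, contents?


push(16) -> [16]
push(23) -> [16, 23]
push(4) -> [16, 23, 4]
push(12) -> [16, 23, 4, 12]
pop() returns 12 -> [16, 23, 4]
Final stack (bottom to top): [16, 23, 4]


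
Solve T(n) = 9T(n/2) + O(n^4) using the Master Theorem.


a=9, b=2, c=4. log_2(9)=3.170 < c=4. Case 3: O(n^c) = O(n^4)
Complexity: O(n^4)


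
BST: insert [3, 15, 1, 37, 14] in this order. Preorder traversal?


Root = 3; build tree by BST insertion.
Preorder traversal: [3, 1, 15, 14, 37]


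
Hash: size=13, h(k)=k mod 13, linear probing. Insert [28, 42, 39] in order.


Insertions: 28->slot 2; 42->slot 3; 39->slot 0
Table: [39, None, 28, 42, None, None, None, None, None, None, None, None, None]


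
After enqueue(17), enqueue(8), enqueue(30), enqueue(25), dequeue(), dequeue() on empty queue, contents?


enqueue(17) -> [17]
enqueue(8) -> [17, 8]
enqueue(30) -> [17, 8, 30]
enqueue(25) -> [17, 8, 30, 25]
dequeue() returns 17 -> [8, 30, 25]
dequeue() returns 8 -> [30, 25]
Final queue (front to back): [30, 25]


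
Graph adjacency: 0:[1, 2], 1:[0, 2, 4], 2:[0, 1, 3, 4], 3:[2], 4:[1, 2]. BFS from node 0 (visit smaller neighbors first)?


BFS queue: start with [0]
Visit order: [0, 1, 2, 4, 3]


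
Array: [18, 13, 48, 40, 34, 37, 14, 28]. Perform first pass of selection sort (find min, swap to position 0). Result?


After one pass: [13, 18, 48, 40, 34, 37, 14, 28]


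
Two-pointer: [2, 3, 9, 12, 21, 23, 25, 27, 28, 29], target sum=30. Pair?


Two pointers: lo=0, hi=9
Found pair: (2, 28) summing to 30


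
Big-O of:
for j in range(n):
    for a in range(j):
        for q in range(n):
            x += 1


Per nesting level: O(n) * O(n) [triangular over j] * O(n) = O(n^3)
Complexity: O(n^3)


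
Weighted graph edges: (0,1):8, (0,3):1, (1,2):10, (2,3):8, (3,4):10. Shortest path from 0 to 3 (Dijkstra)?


Dijkstra from 0:
Distances: {0: 0, 1: 8, 2: 9, 3: 1, 4: 11}
Shortest distance to 3 = 1, path = [0, 3]


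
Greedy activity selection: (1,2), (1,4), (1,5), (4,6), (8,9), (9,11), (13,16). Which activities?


Greedy: pick earliest-ending, then skip overlaps.
Selected (5 activities): [(1, 2), (4, 6), (8, 9), (9, 11), (13, 16)]


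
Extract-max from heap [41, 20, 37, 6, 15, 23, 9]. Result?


Max = 41
Replace root with last, heapify down
Resulting heap: [37, 20, 23, 6, 15, 9]


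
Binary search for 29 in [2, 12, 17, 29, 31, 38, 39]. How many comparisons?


Search for 29:
[0,6] mid=3 arr[3]=29
Total: 1 comparisons


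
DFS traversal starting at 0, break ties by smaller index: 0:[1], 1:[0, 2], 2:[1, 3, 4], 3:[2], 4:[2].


DFS stack-based: start with [0]
Visit order: [0, 1, 2, 3, 4]


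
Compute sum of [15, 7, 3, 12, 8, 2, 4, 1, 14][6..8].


Prefix sums: [0, 15, 22, 25, 37, 45, 47, 51, 52, 66]
Sum[6..8] = prefix[9] - prefix[6] = 66 - 47 = 19


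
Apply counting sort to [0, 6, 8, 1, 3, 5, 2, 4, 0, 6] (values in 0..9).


Count array: [2, 1, 1, 1, 1, 1, 2, 0, 1, 0]
Reconstruct: [0, 0, 1, 2, 3, 4, 5, 6, 6, 8]


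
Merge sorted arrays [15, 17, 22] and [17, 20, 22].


Compare heads, take smaller each step.
Merged: [15, 17, 17, 20, 22, 22]


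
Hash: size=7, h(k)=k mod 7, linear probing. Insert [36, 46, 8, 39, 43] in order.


Insertions: 36->slot 1; 46->slot 4; 8->slot 2; 39->slot 5; 43->slot 3
Table: [None, 36, 8, 43, 46, 39, None]


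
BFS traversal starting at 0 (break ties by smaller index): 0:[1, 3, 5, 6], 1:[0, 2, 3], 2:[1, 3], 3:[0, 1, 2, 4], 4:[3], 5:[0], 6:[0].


BFS queue: start with [0]
Visit order: [0, 1, 3, 5, 6, 2, 4]


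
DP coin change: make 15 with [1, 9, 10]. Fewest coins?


dp[0]=0; dp[i]=1+min(dp[i-c] for c in coins)
...dp[10]=1, dp[11]=2, dp[12]=3, dp[13]=4, dp[14]=5, dp[15]=6
Minimum coins for 15 = 6


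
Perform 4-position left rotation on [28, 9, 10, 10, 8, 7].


Left rotate by 4: [8, 7, 28, 9, 10, 10]


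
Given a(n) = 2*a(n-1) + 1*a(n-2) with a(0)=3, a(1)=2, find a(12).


Build bottom-up:
...a(10)=7711, a(11)=18616, a(12)=2*18616+1*7711=44943


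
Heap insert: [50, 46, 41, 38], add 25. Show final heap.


Append 25: [50, 46, 41, 38, 25]
Bubble up: no swaps needed
Result: [50, 46, 41, 38, 25]


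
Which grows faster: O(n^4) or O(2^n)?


quartic grows slower than exponential
O(n^4) is asymptotically smaller; O(2^n) grows faster


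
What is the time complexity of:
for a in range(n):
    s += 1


Per nesting level: O(n) = O(n)
Complexity: O(n)


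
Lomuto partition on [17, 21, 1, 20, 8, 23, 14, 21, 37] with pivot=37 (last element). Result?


Elements <= 37 go left of pivot.
Result: [17, 21, 1, 20, 8, 23, 14, 21, 37], pivot at index 8


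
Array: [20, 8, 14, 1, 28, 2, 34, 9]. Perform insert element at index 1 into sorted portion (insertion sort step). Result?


After one pass: [8, 20, 14, 1, 28, 2, 34, 9]


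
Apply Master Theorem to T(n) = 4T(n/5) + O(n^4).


a=4, b=5, c=4. log_5(4)=0.861 < c=4. Case 3: O(n^c) = O(n^4)
Complexity: O(n^4)


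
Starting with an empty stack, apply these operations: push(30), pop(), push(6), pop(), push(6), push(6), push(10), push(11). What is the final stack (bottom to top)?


push(30) -> [30]
pop() returns 30 -> []
push(6) -> [6]
pop() returns 6 -> []
push(6) -> [6]
push(6) -> [6, 6]
push(10) -> [6, 6, 10]
push(11) -> [6, 6, 10, 11]
Final stack (bottom to top): [6, 6, 10, 11]


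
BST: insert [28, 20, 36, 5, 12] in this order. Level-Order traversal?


Root = 28; build tree by BST insertion.
Level-Order traversal: [28, 20, 36, 5, 12]


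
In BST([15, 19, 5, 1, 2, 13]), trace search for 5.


BST root = 15
Search for 5: compare at each node
Path: [15, 5]


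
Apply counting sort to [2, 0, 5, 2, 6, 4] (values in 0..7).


Count array: [1, 0, 2, 0, 1, 1, 1, 0]
Reconstruct: [0, 2, 2, 4, 5, 6]


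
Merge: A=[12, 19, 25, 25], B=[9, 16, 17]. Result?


Compare heads, take smaller each step.
Merged: [9, 12, 16, 17, 19, 25, 25]


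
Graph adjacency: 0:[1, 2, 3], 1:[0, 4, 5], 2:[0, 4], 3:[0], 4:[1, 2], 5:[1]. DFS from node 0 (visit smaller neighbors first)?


DFS stack-based: start with [0]
Visit order: [0, 1, 4, 2, 5, 3]


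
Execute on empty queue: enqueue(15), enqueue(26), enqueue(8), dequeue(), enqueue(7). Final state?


enqueue(15) -> [15]
enqueue(26) -> [15, 26]
enqueue(8) -> [15, 26, 8]
dequeue() returns 15 -> [26, 8]
enqueue(7) -> [26, 8, 7]
Final queue (front to back): [26, 8, 7]


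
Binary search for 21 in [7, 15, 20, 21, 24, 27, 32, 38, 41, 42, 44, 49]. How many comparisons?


Search for 21:
[0,11] mid=5 arr[5]=27
[0,4] mid=2 arr[2]=20
[3,4] mid=3 arr[3]=21
Total: 3 comparisons


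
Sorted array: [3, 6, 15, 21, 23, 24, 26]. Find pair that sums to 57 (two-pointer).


Two pointers: lo=0, hi=6
No pair sums to 57


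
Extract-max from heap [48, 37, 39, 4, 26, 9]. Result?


Max = 48
Replace root with last, heapify down
Resulting heap: [39, 37, 9, 4, 26]


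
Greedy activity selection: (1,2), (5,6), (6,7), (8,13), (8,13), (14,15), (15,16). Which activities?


Greedy: pick earliest-ending, then skip overlaps.
Selected (6 activities): [(1, 2), (5, 6), (6, 7), (8, 13), (14, 15), (15, 16)]


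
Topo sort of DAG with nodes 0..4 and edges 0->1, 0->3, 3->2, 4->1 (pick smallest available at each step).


Kahn's algorithm, process smallest node first
Order: [0, 3, 2, 4, 1]


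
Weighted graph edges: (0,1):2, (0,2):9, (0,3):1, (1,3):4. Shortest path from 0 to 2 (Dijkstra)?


Dijkstra from 0:
Distances: {0: 0, 1: 2, 2: 9, 3: 1}
Shortest distance to 2 = 9, path = [0, 2]


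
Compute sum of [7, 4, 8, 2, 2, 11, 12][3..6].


Prefix sums: [0, 7, 11, 19, 21, 23, 34, 46]
Sum[3..6] = prefix[7] - prefix[3] = 46 - 19 = 27


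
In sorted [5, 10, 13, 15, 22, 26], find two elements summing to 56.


Two pointers: lo=0, hi=5
No pair sums to 56


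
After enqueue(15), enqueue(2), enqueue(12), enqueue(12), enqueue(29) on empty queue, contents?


enqueue(15) -> [15]
enqueue(2) -> [15, 2]
enqueue(12) -> [15, 2, 12]
enqueue(12) -> [15, 2, 12, 12]
enqueue(29) -> [15, 2, 12, 12, 29]
Final queue (front to back): [15, 2, 12, 12, 29]


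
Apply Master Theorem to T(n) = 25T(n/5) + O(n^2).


a=25, b=5, c=2. log_5(25)=2 = c=2. Case 2: O(n^c log n) = O(n^2 log n)
Complexity: O(n^2 log n)


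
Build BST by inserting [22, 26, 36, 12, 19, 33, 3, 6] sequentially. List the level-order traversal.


Root = 22; build tree by BST insertion.
Level-Order traversal: [22, 12, 26, 3, 19, 36, 6, 33]


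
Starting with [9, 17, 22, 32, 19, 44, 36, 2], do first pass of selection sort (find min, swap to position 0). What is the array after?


After one pass: [2, 17, 22, 32, 19, 44, 36, 9]


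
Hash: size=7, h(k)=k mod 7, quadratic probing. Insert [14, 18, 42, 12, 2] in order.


Insertions: 14->slot 0; 18->slot 4; 42->slot 1; 12->slot 5; 2->slot 2
Table: [14, 42, 2, None, 18, 12, None]


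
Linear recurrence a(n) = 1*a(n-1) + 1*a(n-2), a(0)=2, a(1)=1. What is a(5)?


Build bottom-up:
...a(3)=4, a(4)=7, a(5)=1*7+1*4=11


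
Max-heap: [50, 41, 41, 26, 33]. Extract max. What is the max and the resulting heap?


Max = 50
Replace root with last, heapify down
Resulting heap: [41, 33, 41, 26]


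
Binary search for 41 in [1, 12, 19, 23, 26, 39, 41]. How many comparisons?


Search for 41:
[0,6] mid=3 arr[3]=23
[4,6] mid=5 arr[5]=39
[6,6] mid=6 arr[6]=41
Total: 3 comparisons


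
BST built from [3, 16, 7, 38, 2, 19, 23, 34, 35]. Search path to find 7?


BST root = 3
Search for 7: compare at each node
Path: [3, 16, 7]


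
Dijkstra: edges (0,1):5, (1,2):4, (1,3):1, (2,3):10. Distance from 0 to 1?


Dijkstra from 0:
Distances: {0: 0, 1: 5, 2: 9, 3: 6}
Shortest distance to 1 = 5, path = [0, 1]


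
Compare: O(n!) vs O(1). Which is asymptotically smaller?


constant grows slower than factorial
O(1) is asymptotically smaller; O(n!) grows faster


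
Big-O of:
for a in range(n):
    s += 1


Per nesting level: O(n) = O(n)
Complexity: O(n)


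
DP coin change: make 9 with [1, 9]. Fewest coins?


dp[0]=0; dp[i]=1+min(dp[i-c] for c in coins)
...dp[4]=4, dp[5]=5, dp[6]=6, dp[7]=7, dp[8]=8, dp[9]=1
Minimum coins for 9 = 1


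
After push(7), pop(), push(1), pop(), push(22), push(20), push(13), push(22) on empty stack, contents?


push(7) -> [7]
pop() returns 7 -> []
push(1) -> [1]
pop() returns 1 -> []
push(22) -> [22]
push(20) -> [22, 20]
push(13) -> [22, 20, 13]
push(22) -> [22, 20, 13, 22]
Final stack (bottom to top): [22, 20, 13, 22]


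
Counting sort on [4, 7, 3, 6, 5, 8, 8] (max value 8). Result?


Count array: [0, 0, 0, 1, 1, 1, 1, 1, 2]
Reconstruct: [3, 4, 5, 6, 7, 8, 8]


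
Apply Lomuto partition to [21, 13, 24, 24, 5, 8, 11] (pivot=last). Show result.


Elements <= 11 go left of pivot.
Result: [5, 8, 11, 24, 21, 13, 24], pivot at index 2


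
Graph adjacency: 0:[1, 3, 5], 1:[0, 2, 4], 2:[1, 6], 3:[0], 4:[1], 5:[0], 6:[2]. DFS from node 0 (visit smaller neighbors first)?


DFS stack-based: start with [0]
Visit order: [0, 1, 2, 6, 4, 3, 5]


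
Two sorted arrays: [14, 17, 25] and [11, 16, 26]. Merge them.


Compare heads, take smaller each step.
Merged: [11, 14, 16, 17, 25, 26]


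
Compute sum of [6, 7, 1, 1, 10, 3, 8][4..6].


Prefix sums: [0, 6, 13, 14, 15, 25, 28, 36]
Sum[4..6] = prefix[7] - prefix[4] = 36 - 15 = 21


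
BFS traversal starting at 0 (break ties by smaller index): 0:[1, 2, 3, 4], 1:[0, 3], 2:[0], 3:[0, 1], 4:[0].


BFS queue: start with [0]
Visit order: [0, 1, 2, 3, 4]


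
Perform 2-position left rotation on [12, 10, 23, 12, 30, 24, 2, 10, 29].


Left rotate by 2: [23, 12, 30, 24, 2, 10, 29, 12, 10]


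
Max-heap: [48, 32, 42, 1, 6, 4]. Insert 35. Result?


Append 35: [48, 32, 42, 1, 6, 4, 35]
Bubble up: no swaps needed
Result: [48, 32, 42, 1, 6, 4, 35]


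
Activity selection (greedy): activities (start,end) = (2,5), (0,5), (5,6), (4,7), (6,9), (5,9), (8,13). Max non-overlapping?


Greedy: pick earliest-ending, then skip overlaps.
Selected (3 activities): [(2, 5), (5, 6), (6, 9)]


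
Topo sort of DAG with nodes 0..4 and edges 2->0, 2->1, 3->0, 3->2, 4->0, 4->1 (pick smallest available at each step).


Kahn's algorithm, process smallest node first
Order: [3, 2, 4, 0, 1]


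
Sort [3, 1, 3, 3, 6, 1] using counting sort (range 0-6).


Count array: [0, 2, 0, 3, 0, 0, 1]
Reconstruct: [1, 1, 3, 3, 3, 6]


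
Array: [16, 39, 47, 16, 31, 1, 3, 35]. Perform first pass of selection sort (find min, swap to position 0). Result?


After one pass: [1, 39, 47, 16, 31, 16, 3, 35]


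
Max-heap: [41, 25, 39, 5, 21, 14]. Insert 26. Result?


Append 26: [41, 25, 39, 5, 21, 14, 26]
Bubble up: no swaps needed
Result: [41, 25, 39, 5, 21, 14, 26]


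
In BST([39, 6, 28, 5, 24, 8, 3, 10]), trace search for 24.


BST root = 39
Search for 24: compare at each node
Path: [39, 6, 28, 24]


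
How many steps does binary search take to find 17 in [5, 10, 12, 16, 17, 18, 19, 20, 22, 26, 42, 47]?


Search for 17:
[0,11] mid=5 arr[5]=18
[0,4] mid=2 arr[2]=12
[3,4] mid=3 arr[3]=16
[4,4] mid=4 arr[4]=17
Total: 4 comparisons


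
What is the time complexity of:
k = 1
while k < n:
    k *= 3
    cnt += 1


Per nesting level: O(log n) = O(log n)
Complexity: O(log n)


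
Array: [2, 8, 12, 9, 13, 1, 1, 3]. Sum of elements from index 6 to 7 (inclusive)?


Prefix sums: [0, 2, 10, 22, 31, 44, 45, 46, 49]
Sum[6..7] = prefix[8] - prefix[6] = 49 - 45 = 4


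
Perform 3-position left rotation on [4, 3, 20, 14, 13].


Left rotate by 3: [14, 13, 4, 3, 20]


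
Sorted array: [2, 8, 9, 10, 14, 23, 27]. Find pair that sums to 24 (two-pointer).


Two pointers: lo=0, hi=6
Found pair: (10, 14) summing to 24


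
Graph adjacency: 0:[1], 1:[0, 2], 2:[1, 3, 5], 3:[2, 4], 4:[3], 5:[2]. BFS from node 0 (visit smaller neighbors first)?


BFS queue: start with [0]
Visit order: [0, 1, 2, 3, 5, 4]


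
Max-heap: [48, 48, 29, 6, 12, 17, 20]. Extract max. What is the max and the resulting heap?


Max = 48
Replace root with last, heapify down
Resulting heap: [48, 20, 29, 6, 12, 17]


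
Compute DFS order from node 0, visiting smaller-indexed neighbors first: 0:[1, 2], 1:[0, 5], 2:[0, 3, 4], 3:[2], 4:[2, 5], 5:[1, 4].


DFS stack-based: start with [0]
Visit order: [0, 1, 5, 4, 2, 3]


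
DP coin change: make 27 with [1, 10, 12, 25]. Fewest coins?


dp[0]=0; dp[i]=1+min(dp[i-c] for c in coins)
...dp[22]=2, dp[23]=3, dp[24]=2, dp[25]=1, dp[26]=2, dp[27]=3
Minimum coins for 27 = 3


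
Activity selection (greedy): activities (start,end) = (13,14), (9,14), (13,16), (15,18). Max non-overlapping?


Greedy: pick earliest-ending, then skip overlaps.
Selected (2 activities): [(13, 14), (15, 18)]


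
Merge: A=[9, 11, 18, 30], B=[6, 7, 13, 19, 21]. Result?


Compare heads, take smaller each step.
Merged: [6, 7, 9, 11, 13, 18, 19, 21, 30]


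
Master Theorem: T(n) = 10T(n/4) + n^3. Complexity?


a=10, b=4, c=3. log_4(10)=1.661 < c=3. Case 3: O(n^c) = O(n^3)
Complexity: O(n^3)


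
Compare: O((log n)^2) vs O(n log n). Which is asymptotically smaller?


polylogarithmic grows slower than linearithmic
O((log n)^2) is asymptotically smaller; O(n log n) grows faster


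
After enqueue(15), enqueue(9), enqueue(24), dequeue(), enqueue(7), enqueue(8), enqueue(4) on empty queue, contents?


enqueue(15) -> [15]
enqueue(9) -> [15, 9]
enqueue(24) -> [15, 9, 24]
dequeue() returns 15 -> [9, 24]
enqueue(7) -> [9, 24, 7]
enqueue(8) -> [9, 24, 7, 8]
enqueue(4) -> [9, 24, 7, 8, 4]
Final queue (front to back): [9, 24, 7, 8, 4]


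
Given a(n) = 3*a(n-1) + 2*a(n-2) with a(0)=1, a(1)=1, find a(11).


Build bottom-up:
...a(9)=34921, a(10)=124373, a(11)=3*124373+2*34921=442961


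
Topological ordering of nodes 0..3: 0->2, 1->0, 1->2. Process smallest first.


Kahn's algorithm, process smallest node first
Order: [1, 0, 2, 3]


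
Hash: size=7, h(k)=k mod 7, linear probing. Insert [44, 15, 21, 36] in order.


Insertions: 44->slot 2; 15->slot 1; 21->slot 0; 36->slot 3
Table: [21, 15, 44, 36, None, None, None]


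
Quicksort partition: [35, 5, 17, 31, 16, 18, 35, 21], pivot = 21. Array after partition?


Elements <= 21 go left of pivot.
Result: [5, 17, 16, 18, 21, 31, 35, 35], pivot at index 4


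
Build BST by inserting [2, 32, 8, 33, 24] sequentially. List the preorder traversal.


Root = 2; build tree by BST insertion.
Preorder traversal: [2, 32, 8, 24, 33]


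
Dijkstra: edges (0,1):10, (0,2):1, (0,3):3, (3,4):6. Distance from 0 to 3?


Dijkstra from 0:
Distances: {0: 0, 1: 10, 2: 1, 3: 3, 4: 9}
Shortest distance to 3 = 3, path = [0, 3]


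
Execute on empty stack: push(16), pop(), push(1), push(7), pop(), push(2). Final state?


push(16) -> [16]
pop() returns 16 -> []
push(1) -> [1]
push(7) -> [1, 7]
pop() returns 7 -> [1]
push(2) -> [1, 2]
Final stack (bottom to top): [1, 2]


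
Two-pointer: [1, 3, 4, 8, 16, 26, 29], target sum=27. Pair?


Two pointers: lo=0, hi=6
Found pair: (1, 26) summing to 27


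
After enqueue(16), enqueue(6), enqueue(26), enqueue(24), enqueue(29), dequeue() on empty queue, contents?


enqueue(16) -> [16]
enqueue(6) -> [16, 6]
enqueue(26) -> [16, 6, 26]
enqueue(24) -> [16, 6, 26, 24]
enqueue(29) -> [16, 6, 26, 24, 29]
dequeue() returns 16 -> [6, 26, 24, 29]
Final queue (front to back): [6, 26, 24, 29]


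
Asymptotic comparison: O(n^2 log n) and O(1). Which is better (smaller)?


constant grows slower than n^2 log n
O(1) is asymptotically smaller; O(n^2 log n) grows faster


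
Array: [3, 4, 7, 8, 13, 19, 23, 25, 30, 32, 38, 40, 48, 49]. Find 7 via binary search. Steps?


Search for 7:
[0,13] mid=6 arr[6]=23
[0,5] mid=2 arr[2]=7
Total: 2 comparisons


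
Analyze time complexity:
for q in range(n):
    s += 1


Per nesting level: O(n) = O(n)
Complexity: O(n)


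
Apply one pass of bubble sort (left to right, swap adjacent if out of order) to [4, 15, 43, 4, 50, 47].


After one pass: [4, 15, 4, 43, 47, 50]


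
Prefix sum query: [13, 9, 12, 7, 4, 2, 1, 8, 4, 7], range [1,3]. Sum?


Prefix sums: [0, 13, 22, 34, 41, 45, 47, 48, 56, 60, 67]
Sum[1..3] = prefix[4] - prefix[1] = 41 - 13 = 28


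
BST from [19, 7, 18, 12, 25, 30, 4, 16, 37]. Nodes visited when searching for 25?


BST root = 19
Search for 25: compare at each node
Path: [19, 25]


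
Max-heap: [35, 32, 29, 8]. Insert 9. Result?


Append 9: [35, 32, 29, 8, 9]
Bubble up: no swaps needed
Result: [35, 32, 29, 8, 9]


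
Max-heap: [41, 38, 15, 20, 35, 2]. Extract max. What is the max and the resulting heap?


Max = 41
Replace root with last, heapify down
Resulting heap: [38, 35, 15, 20, 2]


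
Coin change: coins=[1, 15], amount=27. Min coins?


dp[0]=0; dp[i]=1+min(dp[i-c] for c in coins)
...dp[22]=8, dp[23]=9, dp[24]=10, dp[25]=11, dp[26]=12, dp[27]=13
Minimum coins for 27 = 13


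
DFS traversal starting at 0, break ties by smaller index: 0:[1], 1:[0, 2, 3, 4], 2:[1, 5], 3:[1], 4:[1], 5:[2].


DFS stack-based: start with [0]
Visit order: [0, 1, 2, 5, 3, 4]


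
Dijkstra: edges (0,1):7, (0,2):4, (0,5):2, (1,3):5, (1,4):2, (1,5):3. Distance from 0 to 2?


Dijkstra from 0:
Distances: {0: 0, 1: 5, 2: 4, 3: 10, 4: 7, 5: 2}
Shortest distance to 2 = 4, path = [0, 2]


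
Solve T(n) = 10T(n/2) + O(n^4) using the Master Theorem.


a=10, b=2, c=4. log_2(10)=3.322 < c=4. Case 3: O(n^c) = O(n^4)
Complexity: O(n^4)


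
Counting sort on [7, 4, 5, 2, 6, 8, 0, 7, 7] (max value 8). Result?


Count array: [1, 0, 1, 0, 1, 1, 1, 3, 1]
Reconstruct: [0, 2, 4, 5, 6, 7, 7, 7, 8]


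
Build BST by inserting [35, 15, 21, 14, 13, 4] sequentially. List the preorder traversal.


Root = 35; build tree by BST insertion.
Preorder traversal: [35, 15, 14, 13, 4, 21]


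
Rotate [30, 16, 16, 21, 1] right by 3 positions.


Right rotate by 3: [16, 21, 1, 30, 16]


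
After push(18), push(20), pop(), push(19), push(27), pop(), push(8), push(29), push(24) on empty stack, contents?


push(18) -> [18]
push(20) -> [18, 20]
pop() returns 20 -> [18]
push(19) -> [18, 19]
push(27) -> [18, 19, 27]
pop() returns 27 -> [18, 19]
push(8) -> [18, 19, 8]
push(29) -> [18, 19, 8, 29]
push(24) -> [18, 19, 8, 29, 24]
Final stack (bottom to top): [18, 19, 8, 29, 24]


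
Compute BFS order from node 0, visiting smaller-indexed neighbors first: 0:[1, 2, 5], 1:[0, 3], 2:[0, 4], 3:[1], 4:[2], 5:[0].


BFS queue: start with [0]
Visit order: [0, 1, 2, 5, 3, 4]


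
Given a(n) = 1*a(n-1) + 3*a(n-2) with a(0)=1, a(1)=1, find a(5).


Build bottom-up:
...a(3)=7, a(4)=19, a(5)=1*19+3*7=40


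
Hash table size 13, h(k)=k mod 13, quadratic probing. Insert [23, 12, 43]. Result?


Insertions: 23->slot 10; 12->slot 12; 43->slot 4
Table: [None, None, None, None, 43, None, None, None, None, None, 23, None, 12]


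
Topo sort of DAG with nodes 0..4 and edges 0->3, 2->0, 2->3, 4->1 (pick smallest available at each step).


Kahn's algorithm, process smallest node first
Order: [2, 0, 3, 4, 1]


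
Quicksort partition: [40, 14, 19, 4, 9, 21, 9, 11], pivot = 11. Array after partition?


Elements <= 11 go left of pivot.
Result: [4, 9, 9, 11, 14, 21, 19, 40], pivot at index 3


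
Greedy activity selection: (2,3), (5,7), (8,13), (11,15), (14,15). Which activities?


Greedy: pick earliest-ending, then skip overlaps.
Selected (4 activities): [(2, 3), (5, 7), (8, 13), (14, 15)]


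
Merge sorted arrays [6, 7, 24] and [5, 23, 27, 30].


Compare heads, take smaller each step.
Merged: [5, 6, 7, 23, 24, 27, 30]


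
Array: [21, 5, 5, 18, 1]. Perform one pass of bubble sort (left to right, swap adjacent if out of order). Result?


After one pass: [5, 5, 18, 1, 21]


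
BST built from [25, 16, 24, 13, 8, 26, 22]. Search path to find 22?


BST root = 25
Search for 22: compare at each node
Path: [25, 16, 24, 22]


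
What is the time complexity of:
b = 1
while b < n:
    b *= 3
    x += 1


Per nesting level: O(log n) = O(log n)
Complexity: O(log n)


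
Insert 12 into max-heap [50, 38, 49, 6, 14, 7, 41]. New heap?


Append 12: [50, 38, 49, 6, 14, 7, 41, 12]
Bubble up: swap idx 7(12) with idx 3(6)
Result: [50, 38, 49, 12, 14, 7, 41, 6]


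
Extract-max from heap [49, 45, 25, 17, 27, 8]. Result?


Max = 49
Replace root with last, heapify down
Resulting heap: [45, 27, 25, 17, 8]


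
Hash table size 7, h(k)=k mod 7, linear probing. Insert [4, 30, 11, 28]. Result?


Insertions: 4->slot 4; 30->slot 2; 11->slot 5; 28->slot 0
Table: [28, None, 30, None, 4, 11, None]


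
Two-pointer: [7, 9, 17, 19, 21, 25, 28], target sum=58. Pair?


Two pointers: lo=0, hi=6
No pair sums to 58


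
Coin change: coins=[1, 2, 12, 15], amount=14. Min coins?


dp[0]=0; dp[i]=1+min(dp[i-c] for c in coins)
...dp[9]=5, dp[10]=5, dp[11]=6, dp[12]=1, dp[13]=2, dp[14]=2
Minimum coins for 14 = 2


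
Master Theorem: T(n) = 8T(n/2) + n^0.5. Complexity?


a=8, b=2, c=0.5. log_2(8)=3 > c=0.5. Case 1: O(n^log_b(a)) = O(n^3)
Complexity: O(n^3)


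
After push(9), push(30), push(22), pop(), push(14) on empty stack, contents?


push(9) -> [9]
push(30) -> [9, 30]
push(22) -> [9, 30, 22]
pop() returns 22 -> [9, 30]
push(14) -> [9, 30, 14]
Final stack (bottom to top): [9, 30, 14]


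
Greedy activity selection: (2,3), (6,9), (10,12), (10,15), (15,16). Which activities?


Greedy: pick earliest-ending, then skip overlaps.
Selected (4 activities): [(2, 3), (6, 9), (10, 12), (15, 16)]
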